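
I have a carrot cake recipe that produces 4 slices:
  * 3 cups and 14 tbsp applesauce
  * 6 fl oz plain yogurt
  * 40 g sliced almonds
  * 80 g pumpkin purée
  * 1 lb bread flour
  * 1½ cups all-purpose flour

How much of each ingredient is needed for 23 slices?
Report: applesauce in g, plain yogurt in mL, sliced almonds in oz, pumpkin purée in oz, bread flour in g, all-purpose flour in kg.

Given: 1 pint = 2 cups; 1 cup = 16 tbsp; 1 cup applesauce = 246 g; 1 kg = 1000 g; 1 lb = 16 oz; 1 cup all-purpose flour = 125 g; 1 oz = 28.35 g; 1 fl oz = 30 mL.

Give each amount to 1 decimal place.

Scaling factor: 23/4 = 5.75.
applesauce: (3 cup + 14 tbsp = 3.875 cup) × 23/4 × 246 g/cup ≈ 5481.2 g
plain yogurt: 6 fl oz × 23/4 × 30 mL/fl oz = 1035.0 mL
sliced almonds: 40 g × 23/4 ÷ 28.35 g/oz ≈ 8.1 oz
pumpkin purée: 80 g × 23/4 ÷ 28.35 g/oz ≈ 16.2 oz
bread flour: 1 lb × 23/4 × 16 oz/lb × 28.35 g/oz = 2608.2 g
all-purpose flour: 1.5 cup × 23/4 × 125 g/cup ÷ 1000 g/kg ≈ 1.1 kg

applesauce: 5481.2 g; plain yogurt: 1035.0 mL; sliced almonds: 8.1 oz; pumpkin purée: 16.2 oz; bread flour: 2608.2 g; all-purpose flour: 1.1 kg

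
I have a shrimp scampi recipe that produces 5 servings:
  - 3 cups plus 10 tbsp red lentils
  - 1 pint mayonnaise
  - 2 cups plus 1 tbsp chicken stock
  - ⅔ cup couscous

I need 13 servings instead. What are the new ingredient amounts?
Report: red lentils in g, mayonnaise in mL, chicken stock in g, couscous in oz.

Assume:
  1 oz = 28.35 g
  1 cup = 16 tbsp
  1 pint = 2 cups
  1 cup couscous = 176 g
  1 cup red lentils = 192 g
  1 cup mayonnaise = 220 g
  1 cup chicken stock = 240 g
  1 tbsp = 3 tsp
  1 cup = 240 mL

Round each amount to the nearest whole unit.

Scaling factor: 13/5 = 2.6.
red lentils: (3 cup + 10 tbsp = 3.625 cup) × 13/5 × 192 g/cup ≈ 1810 g
mayonnaise: 1 pint × 13/5 × 2 cup/pint × 240 mL/cup = 1248 mL
chicken stock: (2 cup + 1 tbsp = 2.0625 cup) × 13/5 × 240 g/cup = 1287 g
couscous: 2/3 cup × 13/5 × 176 g/cup ÷ 28.35 g/oz ≈ 11 oz

red lentils: 1810 g; mayonnaise: 1248 mL; chicken stock: 1287 g; couscous: 11 oz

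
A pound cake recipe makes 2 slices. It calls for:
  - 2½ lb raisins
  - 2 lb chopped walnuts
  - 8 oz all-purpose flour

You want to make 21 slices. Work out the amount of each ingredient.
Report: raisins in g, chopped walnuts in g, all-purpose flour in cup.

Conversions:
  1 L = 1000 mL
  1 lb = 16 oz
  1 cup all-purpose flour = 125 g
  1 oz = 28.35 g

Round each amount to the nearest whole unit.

Scaling factor: 21/2 = 10.5.
raisins: 2.5 lb × 21/2 × 16 oz/lb × 28.35 g/oz = 11907 g
chopped walnuts: 2 lb × 21/2 × 16 oz/lb × 28.35 g/oz ≈ 9526 g
all-purpose flour: 8 oz × 21/2 × 28.35 g/oz ÷ 125 g/cup ≈ 19 cup

raisins: 11907 g; chopped walnuts: 9526 g; all-purpose flour: 19 cup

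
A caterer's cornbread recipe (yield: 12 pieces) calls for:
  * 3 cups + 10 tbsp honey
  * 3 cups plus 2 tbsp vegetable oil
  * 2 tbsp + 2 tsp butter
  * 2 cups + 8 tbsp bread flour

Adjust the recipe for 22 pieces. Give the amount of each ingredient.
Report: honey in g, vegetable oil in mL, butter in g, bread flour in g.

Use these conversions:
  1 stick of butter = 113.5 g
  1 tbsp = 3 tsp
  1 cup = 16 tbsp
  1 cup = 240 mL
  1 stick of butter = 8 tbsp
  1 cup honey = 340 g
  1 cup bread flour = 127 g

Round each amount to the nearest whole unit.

Scaling factor: 22/12 = 11/6.
honey: (3 cup + 10 tbsp = 3.625 cup) × 11/6 × 340 g/cup ≈ 2260 g
vegetable oil: (3 cup + 2 tbsp = 3.125 cup) × 11/6 × 240 mL/cup = 1375 mL
butter: (2 tbsp + 2 tsp = 8/3 tbsp) × 11/6 ÷ 8 tbsp/stick × 113.5 g/stick ≈ 69 g
bread flour: (2 cup + 8 tbsp = 2.5 cup) × 11/6 × 127 g/cup ≈ 582 g

honey: 2260 g; vegetable oil: 1375 mL; butter: 69 g; bread flour: 582 g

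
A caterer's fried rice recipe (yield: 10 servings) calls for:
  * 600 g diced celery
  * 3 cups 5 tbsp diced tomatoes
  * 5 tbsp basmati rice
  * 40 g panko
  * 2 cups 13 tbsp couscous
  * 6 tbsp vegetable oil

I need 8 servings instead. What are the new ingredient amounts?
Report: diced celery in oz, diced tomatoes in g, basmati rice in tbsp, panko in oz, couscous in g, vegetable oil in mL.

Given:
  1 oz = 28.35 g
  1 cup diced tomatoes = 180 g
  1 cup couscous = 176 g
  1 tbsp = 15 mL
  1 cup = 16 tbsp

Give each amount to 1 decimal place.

Scaling factor: 8/10 = 4/5 = 0.8.
diced celery: 600 g × 4/5 ÷ 28.35 g/oz ≈ 16.9 oz
diced tomatoes: (3 cup + 5 tbsp = 3.3125 cup) × 4/5 × 180 g/cup = 477.0 g
basmati rice: 5 tbsp × 4/5 = 4.0 tbsp
panko: 40 g × 4/5 ÷ 28.35 g/oz ≈ 1.1 oz
couscous: (2 cup + 13 tbsp = 2.8125 cup) × 4/5 × 176 g/cup = 396.0 g
vegetable oil: 6 tbsp × 4/5 × 15 mL/tbsp = 72.0 mL

diced celery: 16.9 oz; diced tomatoes: 477.0 g; basmati rice: 4.0 tbsp; panko: 1.1 oz; couscous: 396.0 g; vegetable oil: 72.0 mL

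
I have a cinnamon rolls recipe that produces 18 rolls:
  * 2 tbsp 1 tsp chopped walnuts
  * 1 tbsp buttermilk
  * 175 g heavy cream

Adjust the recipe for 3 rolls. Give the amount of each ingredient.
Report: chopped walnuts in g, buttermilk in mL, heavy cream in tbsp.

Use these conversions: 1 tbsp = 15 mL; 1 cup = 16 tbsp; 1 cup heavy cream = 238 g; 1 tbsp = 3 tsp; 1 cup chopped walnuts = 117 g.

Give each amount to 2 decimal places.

Scaling factor: 3/18 = 1/6.
chopped walnuts: (2 tbsp + 1 tsp = 7/3 tbsp) × 1/6 ÷ 16 tbsp/cup × 117 g/cup ≈ 2.84 g
buttermilk: 1 tbsp × 1/6 × 15 mL/tbsp = 2.50 mL
heavy cream: 175 g × 1/6 ÷ 238 g/cup × 16 tbsp/cup ≈ 1.96 tbsp

chopped walnuts: 2.84 g; buttermilk: 2.50 mL; heavy cream: 1.96 tbsp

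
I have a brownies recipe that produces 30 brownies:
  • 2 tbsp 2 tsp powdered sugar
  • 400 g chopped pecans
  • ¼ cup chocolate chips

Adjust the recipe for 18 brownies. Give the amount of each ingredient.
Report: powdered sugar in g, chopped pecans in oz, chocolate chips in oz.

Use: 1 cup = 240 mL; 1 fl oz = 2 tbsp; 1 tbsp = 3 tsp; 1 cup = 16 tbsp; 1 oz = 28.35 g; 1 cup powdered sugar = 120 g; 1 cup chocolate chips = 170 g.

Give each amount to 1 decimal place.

powdered sugar: 12.0 g; chopped pecans: 8.5 oz; chocolate chips: 0.9 oz

Scaling factor: 18/30 = 3/5 = 0.6.
powdered sugar: (2 tbsp + 2 tsp = 8/3 tbsp) × 3/5 ÷ 16 tbsp/cup × 120 g/cup = 12.0 g
chopped pecans: 400 g × 3/5 ÷ 28.35 g/oz ≈ 8.5 oz
chocolate chips: 0.25 cup × 3/5 × 170 g/cup ÷ 28.35 g/oz ≈ 0.9 oz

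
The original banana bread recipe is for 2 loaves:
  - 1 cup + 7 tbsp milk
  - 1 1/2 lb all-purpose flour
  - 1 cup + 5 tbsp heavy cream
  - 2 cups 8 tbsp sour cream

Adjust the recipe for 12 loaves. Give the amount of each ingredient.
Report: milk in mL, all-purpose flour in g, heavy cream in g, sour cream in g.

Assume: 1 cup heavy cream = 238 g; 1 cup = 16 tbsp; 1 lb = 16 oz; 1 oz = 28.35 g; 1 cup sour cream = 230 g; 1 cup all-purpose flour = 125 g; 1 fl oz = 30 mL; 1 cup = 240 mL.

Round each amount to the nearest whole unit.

Scaling factor: 12/2 = 6.
milk: (1 cup + 7 tbsp = 1.4375 cup) × 6 × 240 mL/cup = 2070 mL
all-purpose flour: 1.5 lb × 6 × 16 oz/lb × 28.35 g/oz ≈ 4082 g
heavy cream: (1 cup + 5 tbsp = 1.3125 cup) × 6 × 238 g/cup ≈ 1874 g
sour cream: (2 cup + 8 tbsp = 2.5 cup) × 6 × 230 g/cup = 3450 g

milk: 2070 mL; all-purpose flour: 4082 g; heavy cream: 1874 g; sour cream: 3450 g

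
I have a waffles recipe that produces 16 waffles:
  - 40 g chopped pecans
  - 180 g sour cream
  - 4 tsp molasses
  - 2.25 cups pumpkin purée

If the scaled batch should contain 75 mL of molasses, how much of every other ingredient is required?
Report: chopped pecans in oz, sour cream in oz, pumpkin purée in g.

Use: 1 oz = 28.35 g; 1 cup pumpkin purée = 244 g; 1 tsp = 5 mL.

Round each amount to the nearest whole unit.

chopped pecans: 5 oz; sour cream: 24 oz; pumpkin purée: 2059 g

The original recipe has 20 mL of molasses, so the scaling factor is 75 ÷ 20 = 15/4 = 3.75.
chopped pecans: 40 g × 15/4 ÷ 28.35 g/oz ≈ 5 oz
sour cream: 180 g × 15/4 ÷ 28.35 g/oz ≈ 24 oz
pumpkin purée: 2.25 cup × 15/4 × 244 g/cup ≈ 2059 g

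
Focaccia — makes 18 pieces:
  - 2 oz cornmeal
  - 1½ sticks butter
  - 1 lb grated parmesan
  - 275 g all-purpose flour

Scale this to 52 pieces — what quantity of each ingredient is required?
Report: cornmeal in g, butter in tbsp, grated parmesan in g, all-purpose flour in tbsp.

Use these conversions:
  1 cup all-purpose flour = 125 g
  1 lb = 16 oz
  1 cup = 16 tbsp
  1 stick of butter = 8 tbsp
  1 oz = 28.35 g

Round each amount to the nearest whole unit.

Scaling factor: 52/18 = 26/9.
cornmeal: 2 oz × 26/9 × 28.35 g/oz ≈ 164 g
butter: 1.5 stick × 26/9 × 8 tbsp/stick ≈ 35 tbsp
grated parmesan: 1 lb × 26/9 × 16 oz/lb × 28.35 g/oz ≈ 1310 g
all-purpose flour: 275 g × 26/9 ÷ 125 g/cup × 16 tbsp/cup ≈ 102 tbsp

cornmeal: 164 g; butter: 35 tbsp; grated parmesan: 1310 g; all-purpose flour: 102 tbsp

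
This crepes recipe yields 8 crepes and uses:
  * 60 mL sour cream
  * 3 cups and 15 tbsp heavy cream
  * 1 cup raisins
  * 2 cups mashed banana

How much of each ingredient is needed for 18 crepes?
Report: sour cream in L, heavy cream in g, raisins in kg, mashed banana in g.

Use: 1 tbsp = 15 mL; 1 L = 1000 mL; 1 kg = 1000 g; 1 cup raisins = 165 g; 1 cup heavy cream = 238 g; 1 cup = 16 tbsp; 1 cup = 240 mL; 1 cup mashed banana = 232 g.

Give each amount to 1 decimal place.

Scaling factor: 18/8 = 9/4 = 2.25.
sour cream: 60 mL × 9/4 ÷ 1000 mL/L ≈ 0.1 L
heavy cream: (3 cup + 15 tbsp = 3.9375 cup) × 9/4 × 238 g/cup ≈ 2108.5 g
raisins: 1 cup × 9/4 × 165 g/cup ÷ 1000 g/kg ≈ 0.4 kg
mashed banana: 2 cup × 9/4 × 232 g/cup = 1044.0 g

sour cream: 0.1 L; heavy cream: 2108.5 g; raisins: 0.4 kg; mashed banana: 1044.0 g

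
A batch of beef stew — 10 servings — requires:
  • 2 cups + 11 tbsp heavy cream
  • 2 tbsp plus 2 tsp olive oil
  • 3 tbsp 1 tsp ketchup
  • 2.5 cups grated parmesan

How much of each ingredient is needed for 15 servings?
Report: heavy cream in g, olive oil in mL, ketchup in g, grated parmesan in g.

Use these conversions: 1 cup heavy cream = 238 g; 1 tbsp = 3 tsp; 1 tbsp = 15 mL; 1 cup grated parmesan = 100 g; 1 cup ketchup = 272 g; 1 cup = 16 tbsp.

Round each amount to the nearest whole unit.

heavy cream: 959 g; olive oil: 60 mL; ketchup: 85 g; grated parmesan: 375 g

Scaling factor: 15/10 = 3/2 = 1.5.
heavy cream: (2 cup + 11 tbsp = 2.6875 cup) × 3/2 × 238 g/cup ≈ 959 g
olive oil: (2 tbsp + 2 tsp = 8/3 tbsp) × 3/2 × 15 mL/tbsp = 60 mL
ketchup: (3 tbsp + 1 tsp = 10/3 tbsp) × 3/2 ÷ 16 tbsp/cup × 272 g/cup = 85 g
grated parmesan: 2.5 cup × 3/2 × 100 g/cup = 375 g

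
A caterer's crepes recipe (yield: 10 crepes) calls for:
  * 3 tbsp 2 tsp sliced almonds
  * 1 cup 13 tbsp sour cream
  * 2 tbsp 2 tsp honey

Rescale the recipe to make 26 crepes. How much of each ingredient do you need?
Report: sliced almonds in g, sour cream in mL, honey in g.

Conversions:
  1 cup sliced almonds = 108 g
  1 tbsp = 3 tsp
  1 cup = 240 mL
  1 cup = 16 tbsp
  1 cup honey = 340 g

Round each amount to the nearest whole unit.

sliced almonds: 64 g; sour cream: 1131 mL; honey: 147 g

Scaling factor: 26/10 = 13/5 = 2.6.
sliced almonds: (3 tbsp + 2 tsp = 11/3 tbsp) × 13/5 ÷ 16 tbsp/cup × 108 g/cup ≈ 64 g
sour cream: (1 cup + 13 tbsp = 1.8125 cup) × 13/5 × 240 mL/cup = 1131 mL
honey: (2 tbsp + 2 tsp = 8/3 tbsp) × 13/5 ÷ 16 tbsp/cup × 340 g/cup ≈ 147 g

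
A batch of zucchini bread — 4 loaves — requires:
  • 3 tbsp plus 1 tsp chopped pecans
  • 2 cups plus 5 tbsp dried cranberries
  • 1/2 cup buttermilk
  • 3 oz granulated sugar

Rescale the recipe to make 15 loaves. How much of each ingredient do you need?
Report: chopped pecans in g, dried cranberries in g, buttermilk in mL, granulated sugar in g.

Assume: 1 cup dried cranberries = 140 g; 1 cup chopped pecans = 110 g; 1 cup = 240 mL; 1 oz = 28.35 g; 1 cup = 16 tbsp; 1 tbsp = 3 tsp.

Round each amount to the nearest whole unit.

chopped pecans: 86 g; dried cranberries: 1214 g; buttermilk: 450 mL; granulated sugar: 319 g

Scaling factor: 15/4 = 3.75.
chopped pecans: (3 tbsp + 1 tsp = 10/3 tbsp) × 15/4 ÷ 16 tbsp/cup × 110 g/cup ≈ 86 g
dried cranberries: (2 cup + 5 tbsp = 2.3125 cup) × 15/4 × 140 g/cup ≈ 1214 g
buttermilk: 0.5 cup × 15/4 × 240 mL/cup = 450 mL
granulated sugar: 3 oz × 15/4 × 28.35 g/oz ≈ 319 g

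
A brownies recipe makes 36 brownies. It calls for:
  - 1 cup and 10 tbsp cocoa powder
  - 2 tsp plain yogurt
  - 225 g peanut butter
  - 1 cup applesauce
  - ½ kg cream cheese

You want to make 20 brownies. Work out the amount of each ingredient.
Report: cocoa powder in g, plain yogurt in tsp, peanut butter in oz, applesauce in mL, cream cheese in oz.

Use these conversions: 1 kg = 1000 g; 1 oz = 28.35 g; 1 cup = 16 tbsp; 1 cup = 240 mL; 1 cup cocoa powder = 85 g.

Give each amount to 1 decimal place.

cocoa powder: 76.7 g; plain yogurt: 1.1 tsp; peanut butter: 4.4 oz; applesauce: 133.3 mL; cream cheese: 9.8 oz

Scaling factor: 20/36 = 5/9.
cocoa powder: (1 cup + 10 tbsp = 1.625 cup) × 5/9 × 85 g/cup ≈ 76.7 g
plain yogurt: 2 tsp × 5/9 ≈ 1.1 tsp
peanut butter: 225 g × 5/9 ÷ 28.35 g/oz ≈ 4.4 oz
applesauce: 1 cup × 5/9 × 240 mL/cup ≈ 133.3 mL
cream cheese: 0.5 kg × 5/9 × 1000 g/kg ÷ 28.35 g/oz ≈ 9.8 oz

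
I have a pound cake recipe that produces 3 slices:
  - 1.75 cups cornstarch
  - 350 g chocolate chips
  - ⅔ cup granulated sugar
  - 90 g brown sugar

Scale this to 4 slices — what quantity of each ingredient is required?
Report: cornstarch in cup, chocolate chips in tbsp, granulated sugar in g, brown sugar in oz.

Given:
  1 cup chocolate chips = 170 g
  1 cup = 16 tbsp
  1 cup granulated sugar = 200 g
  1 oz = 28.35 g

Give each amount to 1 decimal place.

cornstarch: 2.3 cup; chocolate chips: 43.9 tbsp; granulated sugar: 177.8 g; brown sugar: 4.2 oz

Scaling factor: 4/3.
cornstarch: 1.75 cup × 4/3 ≈ 2.3 cup
chocolate chips: 350 g × 4/3 ÷ 170 g/cup × 16 tbsp/cup ≈ 43.9 tbsp
granulated sugar: 2/3 cup × 4/3 × 200 g/cup ≈ 177.8 g
brown sugar: 90 g × 4/3 ÷ 28.35 g/oz ≈ 4.2 oz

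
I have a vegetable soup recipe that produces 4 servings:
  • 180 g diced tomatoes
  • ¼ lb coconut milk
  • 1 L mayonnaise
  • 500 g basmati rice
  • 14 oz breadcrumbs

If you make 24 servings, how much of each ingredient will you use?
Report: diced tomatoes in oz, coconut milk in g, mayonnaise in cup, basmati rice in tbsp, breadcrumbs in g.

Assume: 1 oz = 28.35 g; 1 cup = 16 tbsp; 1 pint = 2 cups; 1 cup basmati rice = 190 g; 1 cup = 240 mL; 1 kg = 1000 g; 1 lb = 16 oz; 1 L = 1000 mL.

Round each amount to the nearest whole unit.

diced tomatoes: 38 oz; coconut milk: 680 g; mayonnaise: 25 cup; basmati rice: 253 tbsp; breadcrumbs: 2381 g

Scaling factor: 24/4 = 6.
diced tomatoes: 180 g × 6 ÷ 28.35 g/oz ≈ 38 oz
coconut milk: 0.25 lb × 6 × 16 oz/lb × 28.35 g/oz ≈ 680 g
mayonnaise: 1 L × 6 × 1000 mL/L ÷ 240 mL/cup = 25 cup
basmati rice: 500 g × 6 ÷ 190 g/cup × 16 tbsp/cup ≈ 253 tbsp
breadcrumbs: 14 oz × 6 × 28.35 g/oz ≈ 2381 g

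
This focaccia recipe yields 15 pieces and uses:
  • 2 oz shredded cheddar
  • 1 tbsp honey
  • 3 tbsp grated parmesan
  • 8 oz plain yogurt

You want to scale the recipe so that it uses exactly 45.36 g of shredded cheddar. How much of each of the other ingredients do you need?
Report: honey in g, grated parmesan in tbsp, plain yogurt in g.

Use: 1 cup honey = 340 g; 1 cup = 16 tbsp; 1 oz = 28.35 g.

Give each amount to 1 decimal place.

honey: 17.0 g; grated parmesan: 2.4 tbsp; plain yogurt: 181.4 g

The original recipe has 56.7 g of shredded cheddar, so the scaling factor is 45.36 ÷ 56.7 = 4/5 = 0.8.
honey: 1 tbsp × 4/5 ÷ 16 tbsp/cup × 340 g/cup = 17.0 g
grated parmesan: 3 tbsp × 4/5 = 2.4 tbsp
plain yogurt: 8 oz × 4/5 × 28.35 g/oz ≈ 181.4 g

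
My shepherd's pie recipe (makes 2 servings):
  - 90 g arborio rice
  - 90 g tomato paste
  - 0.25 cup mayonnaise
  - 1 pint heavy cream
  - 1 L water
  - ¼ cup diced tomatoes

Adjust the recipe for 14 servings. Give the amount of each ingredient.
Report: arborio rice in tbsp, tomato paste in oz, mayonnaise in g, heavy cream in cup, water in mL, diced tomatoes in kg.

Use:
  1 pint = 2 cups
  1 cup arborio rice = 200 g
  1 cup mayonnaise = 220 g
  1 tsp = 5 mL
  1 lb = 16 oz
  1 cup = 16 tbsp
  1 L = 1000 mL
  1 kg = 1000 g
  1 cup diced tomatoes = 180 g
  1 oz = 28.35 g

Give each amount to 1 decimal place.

Scaling factor: 14/2 = 7.
arborio rice: 90 g × 7 ÷ 200 g/cup × 16 tbsp/cup = 50.4 tbsp
tomato paste: 90 g × 7 ÷ 28.35 g/oz ≈ 22.2 oz
mayonnaise: 0.25 cup × 7 × 220 g/cup = 385.0 g
heavy cream: 1 pint × 7 × 2 cup/pint = 14.0 cup
water: 1 L × 7 × 1000 mL/L = 7000.0 mL
diced tomatoes: 0.25 cup × 7 × 180 g/cup ÷ 1000 g/kg ≈ 0.3 kg

arborio rice: 50.4 tbsp; tomato paste: 22.2 oz; mayonnaise: 385.0 g; heavy cream: 14.0 cup; water: 7000.0 mL; diced tomatoes: 0.3 kg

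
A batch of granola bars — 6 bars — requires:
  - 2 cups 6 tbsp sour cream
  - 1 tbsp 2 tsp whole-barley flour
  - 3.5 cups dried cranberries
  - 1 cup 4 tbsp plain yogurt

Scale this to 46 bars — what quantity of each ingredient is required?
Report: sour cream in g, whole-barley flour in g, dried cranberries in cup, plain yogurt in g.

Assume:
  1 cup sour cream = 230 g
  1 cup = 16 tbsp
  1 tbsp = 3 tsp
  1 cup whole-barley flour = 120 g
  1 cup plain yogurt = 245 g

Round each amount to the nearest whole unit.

Scaling factor: 46/6 = 23/3.
sour cream: (2 cup + 6 tbsp = 2.375 cup) × 23/3 × 230 g/cup ≈ 4188 g
whole-barley flour: (1 tbsp + 2 tsp = 5/3 tbsp) × 23/3 ÷ 16 tbsp/cup × 120 g/cup ≈ 96 g
dried cranberries: 3.5 cup × 23/3 ≈ 27 cup
plain yogurt: (1 cup + 4 tbsp = 1.25 cup) × 23/3 × 245 g/cup ≈ 2348 g

sour cream: 4188 g; whole-barley flour: 96 g; dried cranberries: 27 cup; plain yogurt: 2348 g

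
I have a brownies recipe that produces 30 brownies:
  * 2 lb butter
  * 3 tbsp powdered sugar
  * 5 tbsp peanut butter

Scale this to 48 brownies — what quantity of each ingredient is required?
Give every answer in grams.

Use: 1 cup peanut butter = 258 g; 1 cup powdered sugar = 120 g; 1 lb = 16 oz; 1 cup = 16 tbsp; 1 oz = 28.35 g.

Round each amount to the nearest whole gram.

Scaling factor: 48/30 = 8/5 = 1.6.
butter: 2 lb × 8/5 × 16 oz/lb × 28.35 g/oz ≈ 1452 g
powdered sugar: 3 tbsp × 8/5 ÷ 16 tbsp/cup × 120 g/cup = 36 g
peanut butter: 5 tbsp × 8/5 ÷ 16 tbsp/cup × 258 g/cup = 129 g

butter: 1452 g; powdered sugar: 36 g; peanut butter: 129 g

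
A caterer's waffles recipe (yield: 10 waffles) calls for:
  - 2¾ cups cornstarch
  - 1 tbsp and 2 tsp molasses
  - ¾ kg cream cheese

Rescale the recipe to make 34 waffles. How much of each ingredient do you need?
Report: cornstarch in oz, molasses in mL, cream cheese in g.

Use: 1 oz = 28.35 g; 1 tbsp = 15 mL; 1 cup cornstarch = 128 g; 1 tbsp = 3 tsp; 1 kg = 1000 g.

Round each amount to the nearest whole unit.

Scaling factor: 34/10 = 17/5 = 3.4.
cornstarch: 2.75 cup × 17/5 × 128 g/cup ÷ 28.35 g/oz ≈ 42 oz
molasses: (1 tbsp + 2 tsp = 5/3 tbsp) × 17/5 × 15 mL/tbsp = 85 mL
cream cheese: 0.75 kg × 17/5 × 1000 g/kg = 2550 g

cornstarch: 42 oz; molasses: 85 mL; cream cheese: 2550 g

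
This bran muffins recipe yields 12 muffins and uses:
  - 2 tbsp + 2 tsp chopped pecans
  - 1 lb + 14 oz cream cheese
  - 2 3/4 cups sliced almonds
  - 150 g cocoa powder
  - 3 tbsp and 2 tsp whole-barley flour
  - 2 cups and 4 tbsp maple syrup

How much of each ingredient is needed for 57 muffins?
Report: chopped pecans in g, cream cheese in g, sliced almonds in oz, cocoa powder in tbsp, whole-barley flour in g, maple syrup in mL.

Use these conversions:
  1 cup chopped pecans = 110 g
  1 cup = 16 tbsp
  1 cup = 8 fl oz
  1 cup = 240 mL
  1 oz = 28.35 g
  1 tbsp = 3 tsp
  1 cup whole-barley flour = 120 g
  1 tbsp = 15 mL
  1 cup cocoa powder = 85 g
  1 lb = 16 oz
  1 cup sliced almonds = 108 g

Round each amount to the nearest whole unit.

chopped pecans: 87 g; cream cheese: 4040 g; sliced almonds: 50 oz; cocoa powder: 134 tbsp; whole-barley flour: 131 g; maple syrup: 2565 mL

Scaling factor: 57/12 = 19/4 = 4.75.
chopped pecans: (2 tbsp + 2 tsp = 8/3 tbsp) × 19/4 ÷ 16 tbsp/cup × 110 g/cup ≈ 87 g
cream cheese: (1 lb + 14 oz = 1.875 lb) × 19/4 × 16 oz/lb × 28.35 g/oz ≈ 4040 g
sliced almonds: 2.75 cup × 19/4 × 108 g/cup ÷ 28.35 g/oz ≈ 50 oz
cocoa powder: 150 g × 19/4 ÷ 85 g/cup × 16 tbsp/cup ≈ 134 tbsp
whole-barley flour: (3 tbsp + 2 tsp = 11/3 tbsp) × 19/4 ÷ 16 tbsp/cup × 120 g/cup ≈ 131 g
maple syrup: (2 cup + 4 tbsp = 2.25 cup) × 19/4 × 240 mL/cup = 2565 mL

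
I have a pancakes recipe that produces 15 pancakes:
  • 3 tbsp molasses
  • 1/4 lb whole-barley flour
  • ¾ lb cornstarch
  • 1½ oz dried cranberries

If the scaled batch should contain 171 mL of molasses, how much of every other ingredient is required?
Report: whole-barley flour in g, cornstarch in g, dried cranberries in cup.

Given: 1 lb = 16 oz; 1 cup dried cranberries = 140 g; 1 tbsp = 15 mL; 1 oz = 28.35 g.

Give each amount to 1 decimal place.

The original recipe has 45 mL of molasses, so the scaling factor is 171 ÷ 45 = 19/5 = 3.8.
whole-barley flour: 0.25 lb × 19/5 × 16 oz/lb × 28.35 g/oz ≈ 430.9 g
cornstarch: 0.75 lb × 19/5 × 16 oz/lb × 28.35 g/oz ≈ 1292.8 g
dried cranberries: 1.5 oz × 19/5 × 28.35 g/oz ÷ 140 g/cup ≈ 1.2 cup

whole-barley flour: 430.9 g; cornstarch: 1292.8 g; dried cranberries: 1.2 cup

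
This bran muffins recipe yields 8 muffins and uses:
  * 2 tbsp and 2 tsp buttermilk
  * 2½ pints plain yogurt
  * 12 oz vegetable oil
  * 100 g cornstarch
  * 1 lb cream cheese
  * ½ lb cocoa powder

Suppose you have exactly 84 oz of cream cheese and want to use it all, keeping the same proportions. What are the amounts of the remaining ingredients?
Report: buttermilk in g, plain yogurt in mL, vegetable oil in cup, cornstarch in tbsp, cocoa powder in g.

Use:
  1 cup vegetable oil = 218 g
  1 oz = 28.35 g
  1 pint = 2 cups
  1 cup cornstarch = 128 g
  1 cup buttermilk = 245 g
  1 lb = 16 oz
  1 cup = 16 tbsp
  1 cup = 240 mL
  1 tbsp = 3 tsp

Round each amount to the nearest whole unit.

The original recipe has 16 oz of cream cheese, so the scaling factor is 84 ÷ 16 = 21/4 = 5.25.
buttermilk: (2 tbsp + 2 tsp = 8/3 tbsp) × 21/4 ÷ 16 tbsp/cup × 245 g/cup ≈ 214 g
plain yogurt: 2.5 pint × 21/4 × 2 cup/pint × 240 mL/cup = 6300 mL
vegetable oil: 12 oz × 21/4 × 28.35 g/oz ÷ 218 g/cup ≈ 8 cup
cornstarch: 100 g × 21/4 ÷ 128 g/cup × 16 tbsp/cup ≈ 66 tbsp
cocoa powder: 0.5 lb × 21/4 × 16 oz/lb × 28.35 g/oz ≈ 1191 g

buttermilk: 214 g; plain yogurt: 6300 mL; vegetable oil: 8 cup; cornstarch: 66 tbsp; cocoa powder: 1191 g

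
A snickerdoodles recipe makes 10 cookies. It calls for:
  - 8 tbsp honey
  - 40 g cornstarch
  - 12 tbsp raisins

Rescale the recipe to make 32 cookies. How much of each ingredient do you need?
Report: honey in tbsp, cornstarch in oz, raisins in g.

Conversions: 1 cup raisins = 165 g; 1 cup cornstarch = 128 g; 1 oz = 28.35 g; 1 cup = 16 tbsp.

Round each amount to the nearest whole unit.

honey: 26 tbsp; cornstarch: 5 oz; raisins: 396 g

Scaling factor: 32/10 = 16/5 = 3.2.
honey: 8 tbsp × 16/5 ≈ 26 tbsp
cornstarch: 40 g × 16/5 ÷ 28.35 g/oz ≈ 5 oz
raisins: 12 tbsp × 16/5 ÷ 16 tbsp/cup × 165 g/cup = 396 g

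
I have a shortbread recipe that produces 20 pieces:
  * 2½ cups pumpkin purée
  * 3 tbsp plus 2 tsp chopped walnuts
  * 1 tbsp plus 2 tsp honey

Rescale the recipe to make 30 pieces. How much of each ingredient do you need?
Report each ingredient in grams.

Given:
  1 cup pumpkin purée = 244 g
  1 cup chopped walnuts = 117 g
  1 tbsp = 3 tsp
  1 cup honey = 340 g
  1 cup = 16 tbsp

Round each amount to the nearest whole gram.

Scaling factor: 30/20 = 3/2 = 1.5.
pumpkin purée: 2.5 cup × 3/2 × 244 g/cup = 915 g
chopped walnuts: (3 tbsp + 2 tsp = 11/3 tbsp) × 3/2 ÷ 16 tbsp/cup × 117 g/cup ≈ 40 g
honey: (1 tbsp + 2 tsp = 5/3 tbsp) × 3/2 ÷ 16 tbsp/cup × 340 g/cup ≈ 53 g

pumpkin purée: 915 g; chopped walnuts: 40 g; honey: 53 g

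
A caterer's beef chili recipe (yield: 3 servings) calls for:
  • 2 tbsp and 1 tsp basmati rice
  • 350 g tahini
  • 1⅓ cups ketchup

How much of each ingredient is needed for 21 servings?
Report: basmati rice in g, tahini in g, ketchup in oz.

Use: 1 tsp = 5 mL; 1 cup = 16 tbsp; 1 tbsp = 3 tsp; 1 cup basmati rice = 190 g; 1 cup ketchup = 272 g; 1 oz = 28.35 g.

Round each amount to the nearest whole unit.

basmati rice: 194 g; tahini: 2450 g; ketchup: 90 oz

Scaling factor: 21/3 = 7.
basmati rice: (2 tbsp + 1 tsp = 7/3 tbsp) × 7 ÷ 16 tbsp/cup × 190 g/cup ≈ 194 g
tahini: 350 g × 7 = 2450 g
ketchup: 4/3 cup × 7 × 272 g/cup ÷ 28.35 g/oz ≈ 90 oz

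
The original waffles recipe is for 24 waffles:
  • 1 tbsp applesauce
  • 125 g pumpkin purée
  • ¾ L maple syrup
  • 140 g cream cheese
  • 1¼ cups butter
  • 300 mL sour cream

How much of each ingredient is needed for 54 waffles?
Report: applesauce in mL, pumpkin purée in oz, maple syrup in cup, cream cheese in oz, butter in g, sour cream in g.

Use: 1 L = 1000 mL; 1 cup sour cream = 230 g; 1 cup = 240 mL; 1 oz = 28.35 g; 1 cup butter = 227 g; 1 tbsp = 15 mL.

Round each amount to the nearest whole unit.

applesauce: 34 mL; pumpkin purée: 10 oz; maple syrup: 7 cup; cream cheese: 11 oz; butter: 638 g; sour cream: 647 g

Scaling factor: 54/24 = 9/4 = 2.25.
applesauce: 1 tbsp × 9/4 × 15 mL/tbsp ≈ 34 mL
pumpkin purée: 125 g × 9/4 ÷ 28.35 g/oz ≈ 10 oz
maple syrup: 0.75 L × 9/4 × 1000 mL/L ÷ 240 mL/cup ≈ 7 cup
cream cheese: 140 g × 9/4 ÷ 28.35 g/oz ≈ 11 oz
butter: 1.25 cup × 9/4 × 227 g/cup ≈ 638 g
sour cream: 300 mL × 9/4 ÷ 240 mL/cup × 230 g/cup ≈ 647 g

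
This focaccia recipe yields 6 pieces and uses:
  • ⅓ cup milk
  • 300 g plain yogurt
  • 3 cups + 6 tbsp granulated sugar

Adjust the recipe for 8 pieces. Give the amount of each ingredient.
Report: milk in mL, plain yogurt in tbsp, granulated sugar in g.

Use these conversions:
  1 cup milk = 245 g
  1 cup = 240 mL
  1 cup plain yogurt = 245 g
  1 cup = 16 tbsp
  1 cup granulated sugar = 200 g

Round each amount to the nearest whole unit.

Scaling factor: 8/6 = 4/3.
milk: 1/3 cup × 4/3 × 240 mL/cup ≈ 107 mL
plain yogurt: 300 g × 4/3 ÷ 245 g/cup × 16 tbsp/cup ≈ 26 tbsp
granulated sugar: (3 cup + 6 tbsp = 3.375 cup) × 4/3 × 200 g/cup = 900 g

milk: 107 mL; plain yogurt: 26 tbsp; granulated sugar: 900 g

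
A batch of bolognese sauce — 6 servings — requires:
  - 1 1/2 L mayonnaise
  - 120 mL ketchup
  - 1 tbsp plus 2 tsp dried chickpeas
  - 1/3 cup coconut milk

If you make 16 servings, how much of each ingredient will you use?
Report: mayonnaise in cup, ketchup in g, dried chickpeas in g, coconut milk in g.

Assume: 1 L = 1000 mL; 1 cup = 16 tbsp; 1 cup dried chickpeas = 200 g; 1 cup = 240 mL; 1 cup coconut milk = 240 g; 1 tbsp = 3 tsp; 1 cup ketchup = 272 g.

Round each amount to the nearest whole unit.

Scaling factor: 16/6 = 8/3.
mayonnaise: 1.5 L × 8/3 × 1000 mL/L ÷ 240 mL/cup ≈ 17 cup
ketchup: 120 mL × 8/3 ÷ 240 mL/cup × 272 g/cup ≈ 363 g
dried chickpeas: (1 tbsp + 2 tsp = 5/3 tbsp) × 8/3 ÷ 16 tbsp/cup × 200 g/cup ≈ 56 g
coconut milk: 1/3 cup × 8/3 × 240 g/cup ≈ 213 g

mayonnaise: 17 cup; ketchup: 363 g; dried chickpeas: 56 g; coconut milk: 213 g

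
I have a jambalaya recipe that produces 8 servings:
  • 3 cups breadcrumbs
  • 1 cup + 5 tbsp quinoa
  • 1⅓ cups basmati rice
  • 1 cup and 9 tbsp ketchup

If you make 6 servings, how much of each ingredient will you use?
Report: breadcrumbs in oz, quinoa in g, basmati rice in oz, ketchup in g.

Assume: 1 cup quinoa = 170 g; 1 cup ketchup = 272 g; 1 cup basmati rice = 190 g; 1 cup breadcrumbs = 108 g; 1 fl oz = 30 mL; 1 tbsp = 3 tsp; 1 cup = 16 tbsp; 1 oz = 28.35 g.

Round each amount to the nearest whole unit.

breadcrumbs: 9 oz; quinoa: 167 g; basmati rice: 7 oz; ketchup: 319 g

Scaling factor: 6/8 = 3/4 = 0.75.
breadcrumbs: 3 cup × 3/4 × 108 g/cup ÷ 28.35 g/oz ≈ 9 oz
quinoa: (1 cup + 5 tbsp = 1.3125 cup) × 3/4 × 170 g/cup ≈ 167 g
basmati rice: 4/3 cup × 3/4 × 190 g/cup ÷ 28.35 g/oz ≈ 7 oz
ketchup: (1 cup + 9 tbsp = 1.5625 cup) × 3/4 × 272 g/cup ≈ 319 g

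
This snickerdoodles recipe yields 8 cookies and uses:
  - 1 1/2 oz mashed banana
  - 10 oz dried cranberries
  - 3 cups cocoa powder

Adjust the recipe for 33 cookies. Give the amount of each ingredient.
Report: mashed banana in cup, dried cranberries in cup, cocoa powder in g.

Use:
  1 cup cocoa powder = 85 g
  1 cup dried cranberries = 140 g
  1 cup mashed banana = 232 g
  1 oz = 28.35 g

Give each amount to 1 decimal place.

mashed banana: 0.8 cup; dried cranberries: 8.4 cup; cocoa powder: 1051.9 g

Scaling factor: 33/8 = 4.125.
mashed banana: 1.5 oz × 33/8 × 28.35 g/oz ÷ 232 g/cup ≈ 0.8 cup
dried cranberries: 10 oz × 33/8 × 28.35 g/oz ÷ 140 g/cup ≈ 8.4 cup
cocoa powder: 3 cup × 33/8 × 85 g/cup ≈ 1051.9 g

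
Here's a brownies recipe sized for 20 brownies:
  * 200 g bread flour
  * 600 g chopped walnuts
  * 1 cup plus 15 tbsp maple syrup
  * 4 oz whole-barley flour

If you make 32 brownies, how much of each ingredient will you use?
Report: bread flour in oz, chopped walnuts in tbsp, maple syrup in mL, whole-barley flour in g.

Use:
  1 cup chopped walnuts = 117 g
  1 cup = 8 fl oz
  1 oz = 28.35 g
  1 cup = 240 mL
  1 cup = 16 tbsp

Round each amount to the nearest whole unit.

Scaling factor: 32/20 = 8/5 = 1.6.
bread flour: 200 g × 8/5 ÷ 28.35 g/oz ≈ 11 oz
chopped walnuts: 600 g × 8/5 ÷ 117 g/cup × 16 tbsp/cup ≈ 131 tbsp
maple syrup: (1 cup + 15 tbsp = 1.9375 cup) × 8/5 × 240 mL/cup = 744 mL
whole-barley flour: 4 oz × 8/5 × 28.35 g/oz ≈ 181 g

bread flour: 11 oz; chopped walnuts: 131 tbsp; maple syrup: 744 mL; whole-barley flour: 181 g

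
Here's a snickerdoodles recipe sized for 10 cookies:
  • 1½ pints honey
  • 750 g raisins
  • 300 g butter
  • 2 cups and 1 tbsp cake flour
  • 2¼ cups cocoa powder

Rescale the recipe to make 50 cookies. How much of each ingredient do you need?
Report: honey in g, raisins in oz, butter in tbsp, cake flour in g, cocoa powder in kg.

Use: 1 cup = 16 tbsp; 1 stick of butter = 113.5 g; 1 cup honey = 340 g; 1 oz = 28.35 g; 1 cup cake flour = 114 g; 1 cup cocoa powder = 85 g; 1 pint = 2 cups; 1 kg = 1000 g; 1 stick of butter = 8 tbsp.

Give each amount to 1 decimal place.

honey: 5100.0 g; raisins: 132.3 oz; butter: 105.7 tbsp; cake flour: 1175.6 g; cocoa powder: 1.0 kg

Scaling factor: 50/10 = 5.
honey: 1.5 pint × 5 × 2 cup/pint × 340 g/cup = 5100.0 g
raisins: 750 g × 5 ÷ 28.35 g/oz ≈ 132.3 oz
butter: 300 g × 5 ÷ 113.5 g/stick × 8 tbsp/stick ≈ 105.7 tbsp
cake flour: (2 cup + 1 tbsp = 2.0625 cup) × 5 × 114 g/cup ≈ 1175.6 g
cocoa powder: 2.25 cup × 5 × 85 g/cup ÷ 1000 g/kg ≈ 1.0 kg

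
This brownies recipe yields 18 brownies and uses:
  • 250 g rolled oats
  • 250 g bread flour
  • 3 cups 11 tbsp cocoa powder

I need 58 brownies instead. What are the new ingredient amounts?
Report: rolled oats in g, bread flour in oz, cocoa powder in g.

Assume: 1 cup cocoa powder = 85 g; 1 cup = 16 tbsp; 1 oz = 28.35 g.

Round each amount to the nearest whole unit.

Scaling factor: 58/18 = 29/9.
rolled oats: 250 g × 29/9 ≈ 806 g
bread flour: 250 g × 29/9 ÷ 28.35 g/oz ≈ 28 oz
cocoa powder: (3 cup + 11 tbsp = 3.6875 cup) × 29/9 × 85 g/cup ≈ 1010 g

rolled oats: 806 g; bread flour: 28 oz; cocoa powder: 1010 g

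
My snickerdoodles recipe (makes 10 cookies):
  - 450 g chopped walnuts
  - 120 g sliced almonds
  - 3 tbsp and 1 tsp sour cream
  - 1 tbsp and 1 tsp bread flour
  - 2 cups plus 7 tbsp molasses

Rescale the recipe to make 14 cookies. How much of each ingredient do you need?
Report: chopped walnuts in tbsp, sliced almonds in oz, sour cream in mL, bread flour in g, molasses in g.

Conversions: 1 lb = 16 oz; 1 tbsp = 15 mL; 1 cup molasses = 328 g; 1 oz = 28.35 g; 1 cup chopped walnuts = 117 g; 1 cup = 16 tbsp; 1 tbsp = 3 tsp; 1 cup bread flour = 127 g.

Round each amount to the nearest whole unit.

Scaling factor: 14/10 = 7/5 = 1.4.
chopped walnuts: 450 g × 7/5 ÷ 117 g/cup × 16 tbsp/cup ≈ 86 tbsp
sliced almonds: 120 g × 7/5 ÷ 28.35 g/oz ≈ 6 oz
sour cream: (3 tbsp + 1 tsp = 10/3 tbsp) × 7/5 × 15 mL/tbsp = 70 mL
bread flour: (1 tbsp + 1 tsp = 4/3 tbsp) × 7/5 ÷ 16 tbsp/cup × 127 g/cup ≈ 15 g
molasses: (2 cup + 7 tbsp = 2.4375 cup) × 7/5 × 328 g/cup ≈ 1119 g

chopped walnuts: 86 tbsp; sliced almonds: 6 oz; sour cream: 70 mL; bread flour: 15 g; molasses: 1119 g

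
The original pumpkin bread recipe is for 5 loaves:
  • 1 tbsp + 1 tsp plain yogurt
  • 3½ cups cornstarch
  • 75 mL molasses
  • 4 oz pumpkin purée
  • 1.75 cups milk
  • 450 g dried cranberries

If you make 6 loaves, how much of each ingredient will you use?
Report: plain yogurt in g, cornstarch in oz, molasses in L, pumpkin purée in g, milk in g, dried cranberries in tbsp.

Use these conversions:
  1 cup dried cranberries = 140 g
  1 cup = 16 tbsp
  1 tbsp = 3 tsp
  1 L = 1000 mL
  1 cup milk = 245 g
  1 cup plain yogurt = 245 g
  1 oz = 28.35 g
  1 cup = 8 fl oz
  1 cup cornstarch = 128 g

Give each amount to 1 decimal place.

plain yogurt: 24.5 g; cornstarch: 19.0 oz; molasses: 0.1 L; pumpkin purée: 136.1 g; milk: 514.5 g; dried cranberries: 61.7 tbsp

Scaling factor: 6/5 = 1.2.
plain yogurt: (1 tbsp + 1 tsp = 4/3 tbsp) × 6/5 ÷ 16 tbsp/cup × 245 g/cup = 24.5 g
cornstarch: 3.5 cup × 6/5 × 128 g/cup ÷ 28.35 g/oz ≈ 19.0 oz
molasses: 75 mL × 6/5 ÷ 1000 mL/L ≈ 0.1 L
pumpkin purée: 4 oz × 6/5 × 28.35 g/oz ≈ 136.1 g
milk: 1.75 cup × 6/5 × 245 g/cup = 514.5 g
dried cranberries: 450 g × 6/5 ÷ 140 g/cup × 16 tbsp/cup ≈ 61.7 tbsp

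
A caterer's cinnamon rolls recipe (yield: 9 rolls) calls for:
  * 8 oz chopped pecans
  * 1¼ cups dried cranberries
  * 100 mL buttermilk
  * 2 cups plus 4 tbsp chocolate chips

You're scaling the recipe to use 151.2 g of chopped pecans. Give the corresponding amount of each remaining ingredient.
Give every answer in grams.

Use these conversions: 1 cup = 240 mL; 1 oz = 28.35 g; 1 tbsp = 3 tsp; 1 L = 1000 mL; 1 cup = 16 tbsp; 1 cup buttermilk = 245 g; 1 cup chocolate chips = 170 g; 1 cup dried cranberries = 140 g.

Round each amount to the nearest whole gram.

The original recipe has 226.8 g of chopped pecans, so the scaling factor is 151.2 ÷ 226.8 = 2/3.
dried cranberries: 1.25 cup × 2/3 × 140 g/cup ≈ 117 g
buttermilk: 100 mL × 2/3 ÷ 240 mL/cup × 245 g/cup ≈ 68 g
chocolate chips: (2 cup + 4 tbsp = 2.25 cup) × 2/3 × 170 g/cup = 255 g

dried cranberries: 117 g; buttermilk: 68 g; chocolate chips: 255 g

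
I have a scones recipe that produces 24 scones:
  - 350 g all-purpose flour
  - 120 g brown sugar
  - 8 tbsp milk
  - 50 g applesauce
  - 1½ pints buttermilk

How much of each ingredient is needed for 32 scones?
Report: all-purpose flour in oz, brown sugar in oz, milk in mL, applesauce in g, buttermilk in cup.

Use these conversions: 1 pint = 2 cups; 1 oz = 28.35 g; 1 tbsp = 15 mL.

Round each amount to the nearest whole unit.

all-purpose flour: 16 oz; brown sugar: 6 oz; milk: 160 mL; applesauce: 67 g; buttermilk: 4 cup

Scaling factor: 32/24 = 4/3.
all-purpose flour: 350 g × 4/3 ÷ 28.35 g/oz ≈ 16 oz
brown sugar: 120 g × 4/3 ÷ 28.35 g/oz ≈ 6 oz
milk: 8 tbsp × 4/3 × 15 mL/tbsp = 160 mL
applesauce: 50 g × 4/3 ≈ 67 g
buttermilk: 1.5 pint × 4/3 × 2 cup/pint = 4 cup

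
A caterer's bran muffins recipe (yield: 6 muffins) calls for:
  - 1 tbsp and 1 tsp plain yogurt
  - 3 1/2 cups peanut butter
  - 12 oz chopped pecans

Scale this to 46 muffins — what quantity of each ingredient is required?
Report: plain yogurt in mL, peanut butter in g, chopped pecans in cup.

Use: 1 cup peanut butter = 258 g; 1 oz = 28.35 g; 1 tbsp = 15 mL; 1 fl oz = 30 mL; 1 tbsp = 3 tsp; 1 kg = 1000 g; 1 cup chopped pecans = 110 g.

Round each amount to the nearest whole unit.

Scaling factor: 46/6 = 23/3.
plain yogurt: (1 tbsp + 1 tsp = 4/3 tbsp) × 23/3 × 15 mL/tbsp ≈ 153 mL
peanut butter: 3.5 cup × 23/3 × 258 g/cup = 6923 g
chopped pecans: 12 oz × 23/3 × 28.35 g/oz ÷ 110 g/cup ≈ 24 cup

plain yogurt: 153 mL; peanut butter: 6923 g; chopped pecans: 24 cup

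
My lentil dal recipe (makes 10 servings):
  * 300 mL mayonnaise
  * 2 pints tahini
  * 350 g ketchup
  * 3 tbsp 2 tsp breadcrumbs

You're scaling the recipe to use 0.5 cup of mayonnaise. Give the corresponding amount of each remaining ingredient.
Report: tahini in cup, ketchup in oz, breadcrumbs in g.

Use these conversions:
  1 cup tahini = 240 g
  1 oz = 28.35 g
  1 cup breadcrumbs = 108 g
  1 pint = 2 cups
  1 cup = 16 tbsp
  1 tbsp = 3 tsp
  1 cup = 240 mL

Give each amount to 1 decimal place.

The original recipe has 1.25 cup of mayonnaise, so the scaling factor is 0.5 ÷ 1.25 = 2/5 = 0.4.
tahini: 2 pint × 2/5 × 2 cup/pint = 1.6 cup
ketchup: 350 g × 2/5 ÷ 28.35 g/oz ≈ 4.9 oz
breadcrumbs: (3 tbsp + 2 tsp = 11/3 tbsp) × 2/5 ÷ 16 tbsp/cup × 108 g/cup = 9.9 g

tahini: 1.6 cup; ketchup: 4.9 oz; breadcrumbs: 9.9 g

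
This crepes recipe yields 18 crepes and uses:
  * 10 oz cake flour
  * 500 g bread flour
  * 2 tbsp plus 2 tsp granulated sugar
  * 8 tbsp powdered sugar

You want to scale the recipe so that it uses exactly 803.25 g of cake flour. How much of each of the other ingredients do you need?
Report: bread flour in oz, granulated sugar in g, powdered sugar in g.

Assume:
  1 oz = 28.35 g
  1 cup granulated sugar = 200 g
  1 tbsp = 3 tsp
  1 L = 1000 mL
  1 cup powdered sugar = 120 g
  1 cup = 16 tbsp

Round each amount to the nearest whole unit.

bread flour: 50 oz; granulated sugar: 94 g; powdered sugar: 170 g

The original recipe has 283.5 g of cake flour, so the scaling factor is 803.25 ÷ 283.5 = 17/6.
bread flour: 500 g × 17/6 ÷ 28.35 g/oz ≈ 50 oz
granulated sugar: (2 tbsp + 2 tsp = 8/3 tbsp) × 17/6 ÷ 16 tbsp/cup × 200 g/cup ≈ 94 g
powdered sugar: 8 tbsp × 17/6 ÷ 16 tbsp/cup × 120 g/cup = 170 g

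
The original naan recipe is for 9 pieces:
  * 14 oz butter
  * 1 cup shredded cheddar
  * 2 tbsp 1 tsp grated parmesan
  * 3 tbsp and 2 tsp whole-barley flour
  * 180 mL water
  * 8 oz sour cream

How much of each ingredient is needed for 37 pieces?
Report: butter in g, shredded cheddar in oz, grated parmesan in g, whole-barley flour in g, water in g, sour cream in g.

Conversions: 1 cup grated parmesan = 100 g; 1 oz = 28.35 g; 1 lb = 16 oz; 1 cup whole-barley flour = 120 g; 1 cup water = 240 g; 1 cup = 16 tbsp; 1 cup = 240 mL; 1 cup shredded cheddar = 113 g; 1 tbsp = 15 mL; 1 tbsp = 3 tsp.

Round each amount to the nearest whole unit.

butter: 1632 g; shredded cheddar: 16 oz; grated parmesan: 60 g; whole-barley flour: 113 g; water: 740 g; sour cream: 932 g

Scaling factor: 37/9.
butter: 14 oz × 37/9 × 28.35 g/oz ≈ 1632 g
shredded cheddar: 1 cup × 37/9 × 113 g/cup ÷ 28.35 g/oz ≈ 16 oz
grated parmesan: (2 tbsp + 1 tsp = 7/3 tbsp) × 37/9 ÷ 16 tbsp/cup × 100 g/cup ≈ 60 g
whole-barley flour: (3 tbsp + 2 tsp = 11/3 tbsp) × 37/9 ÷ 16 tbsp/cup × 120 g/cup ≈ 113 g
water: 180 mL × 37/9 ÷ 240 mL/cup × 240 g/cup = 740 g
sour cream: 8 oz × 37/9 × 28.35 g/oz ≈ 932 g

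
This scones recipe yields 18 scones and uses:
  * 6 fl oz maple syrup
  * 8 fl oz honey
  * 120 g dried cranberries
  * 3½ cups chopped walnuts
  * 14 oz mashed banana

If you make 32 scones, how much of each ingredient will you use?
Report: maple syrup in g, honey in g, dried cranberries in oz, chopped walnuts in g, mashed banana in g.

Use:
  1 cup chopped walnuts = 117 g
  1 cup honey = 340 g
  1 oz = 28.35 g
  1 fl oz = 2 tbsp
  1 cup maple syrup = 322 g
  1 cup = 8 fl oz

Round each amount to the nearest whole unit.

maple syrup: 429 g; honey: 604 g; dried cranberries: 8 oz; chopped walnuts: 728 g; mashed banana: 706 g

Scaling factor: 32/18 = 16/9.
maple syrup: 6 fl oz × 16/9 ÷ 8 fl oz/cup × 322 g/cup ≈ 429 g
honey: 8 fl oz × 16/9 ÷ 8 fl oz/cup × 340 g/cup ≈ 604 g
dried cranberries: 120 g × 16/9 ÷ 28.35 g/oz ≈ 8 oz
chopped walnuts: 3.5 cup × 16/9 × 117 g/cup = 728 g
mashed banana: 14 oz × 16/9 × 28.35 g/oz ≈ 706 g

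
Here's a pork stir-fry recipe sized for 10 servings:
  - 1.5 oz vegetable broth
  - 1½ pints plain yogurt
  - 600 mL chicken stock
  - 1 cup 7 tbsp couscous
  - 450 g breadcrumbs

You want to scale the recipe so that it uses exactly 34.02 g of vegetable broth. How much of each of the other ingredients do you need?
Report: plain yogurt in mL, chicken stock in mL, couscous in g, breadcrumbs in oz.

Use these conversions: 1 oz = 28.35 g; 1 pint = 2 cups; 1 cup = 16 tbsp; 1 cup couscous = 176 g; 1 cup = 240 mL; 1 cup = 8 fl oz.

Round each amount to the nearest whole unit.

The original recipe has 42.525 g of vegetable broth, so the scaling factor is 34.02 ÷ 42.525 = 4/5 = 0.8.
plain yogurt: 1.5 pint × 4/5 × 2 cup/pint × 240 mL/cup = 576 mL
chicken stock: 600 mL × 4/5 = 480 mL
couscous: (1 cup + 7 tbsp = 1.4375 cup) × 4/5 × 176 g/cup ≈ 202 g
breadcrumbs: 450 g × 4/5 ÷ 28.35 g/oz ≈ 13 oz

plain yogurt: 576 mL; chicken stock: 480 mL; couscous: 202 g; breadcrumbs: 13 oz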